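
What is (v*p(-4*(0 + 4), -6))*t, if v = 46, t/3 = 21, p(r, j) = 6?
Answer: 17388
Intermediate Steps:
t = 63 (t = 3*21 = 63)
(v*p(-4*(0 + 4), -6))*t = (46*6)*63 = 276*63 = 17388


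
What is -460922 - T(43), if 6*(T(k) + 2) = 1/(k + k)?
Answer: -237834721/516 ≈ -4.6092e+5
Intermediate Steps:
T(k) = -2 + 1/(12*k) (T(k) = -2 + 1/(6*(k + k)) = -2 + 1/(6*((2*k))) = -2 + (1/(2*k))/6 = -2 + 1/(12*k))
-460922 - T(43) = -460922 - (-2 + (1/12)/43) = -460922 - (-2 + (1/12)*(1/43)) = -460922 - (-2 + 1/516) = -460922 - 1*(-1031/516) = -460922 + 1031/516 = -237834721/516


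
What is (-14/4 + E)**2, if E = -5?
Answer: 289/4 ≈ 72.250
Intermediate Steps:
(-14/4 + E)**2 = (-14/4 - 5)**2 = (-14*1/4 - 5)**2 = (-7/2 - 5)**2 = (-17/2)**2 = 289/4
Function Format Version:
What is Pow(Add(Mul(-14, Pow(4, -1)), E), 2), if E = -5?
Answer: Rational(289, 4) ≈ 72.250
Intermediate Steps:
Pow(Add(Mul(-14, Pow(4, -1)), E), 2) = Pow(Add(Mul(-14, Pow(4, -1)), -5), 2) = Pow(Add(Mul(-14, Rational(1, 4)), -5), 2) = Pow(Add(Rational(-7, 2), -5), 2) = Pow(Rational(-17, 2), 2) = Rational(289, 4)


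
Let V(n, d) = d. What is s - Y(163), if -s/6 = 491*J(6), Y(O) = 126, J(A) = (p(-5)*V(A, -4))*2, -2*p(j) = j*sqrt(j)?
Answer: -126 + 58920*I*sqrt(5) ≈ -126.0 + 1.3175e+5*I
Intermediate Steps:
p(j) = -j**(3/2)/2 (p(j) = -j*sqrt(j)/2 = -j**(3/2)/2)
J(A) = -20*I*sqrt(5) (J(A) = (-(-5)*I*sqrt(5)/2*(-4))*2 = ((5*I*sqrt(5)/2)*(-4))*2 = -10*I*sqrt(5)*2 = -20*I*sqrt(5))
s = 58920*I*sqrt(5) (s = -2946*(-20*I*sqrt(5)) = -(-58920)*I*sqrt(5) = 58920*I*sqrt(5) ≈ 1.3175e+5*I)
s - Y(163) = 58920*I*sqrt(5) - 1*126 = 58920*I*sqrt(5) - 126 = -126 + 58920*I*sqrt(5)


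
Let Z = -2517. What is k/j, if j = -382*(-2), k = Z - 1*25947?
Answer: -7116/191 ≈ -37.257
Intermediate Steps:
k = -28464 (k = -2517 - 1*25947 = -2517 - 25947 = -28464)
j = 764
k/j = -28464/764 = -28464*1/764 = -7116/191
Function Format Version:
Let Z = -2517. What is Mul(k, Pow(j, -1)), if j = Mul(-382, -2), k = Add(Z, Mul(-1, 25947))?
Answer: Rational(-7116, 191) ≈ -37.257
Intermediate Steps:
k = -28464 (k = Add(-2517, Mul(-1, 25947)) = Add(-2517, -25947) = -28464)
j = 764
Mul(k, Pow(j, -1)) = Mul(-28464, Pow(764, -1)) = Mul(-28464, Rational(1, 764)) = Rational(-7116, 191)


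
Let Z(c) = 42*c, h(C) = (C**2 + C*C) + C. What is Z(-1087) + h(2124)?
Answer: 8979222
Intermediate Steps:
h(C) = C + 2*C**2 (h(C) = (C**2 + C**2) + C = 2*C**2 + C = C + 2*C**2)
Z(-1087) + h(2124) = 42*(-1087) + 2124*(1 + 2*2124) = -45654 + 2124*(1 + 4248) = -45654 + 2124*4249 = -45654 + 9024876 = 8979222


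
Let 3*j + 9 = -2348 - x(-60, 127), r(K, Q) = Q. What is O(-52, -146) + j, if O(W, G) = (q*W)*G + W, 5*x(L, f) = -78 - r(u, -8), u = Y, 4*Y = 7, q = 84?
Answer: 636895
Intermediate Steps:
Y = 7/4 (Y = (¼)*7 = 7/4 ≈ 1.7500)
u = 7/4 ≈ 1.7500
x(L, f) = -14 (x(L, f) = (-78 - 1*(-8))/5 = (-78 + 8)/5 = (⅕)*(-70) = -14)
O(W, G) = W + 84*G*W (O(W, G) = (84*W)*G + W = 84*G*W + W = W + 84*G*W)
j = -781 (j = -3 + (-2348 - 1*(-14))/3 = -3 + (-2348 + 14)/3 = -3 + (⅓)*(-2334) = -3 - 778 = -781)
O(-52, -146) + j = -52*(1 + 84*(-146)) - 781 = -52*(1 - 12264) - 781 = -52*(-12263) - 781 = 637676 - 781 = 636895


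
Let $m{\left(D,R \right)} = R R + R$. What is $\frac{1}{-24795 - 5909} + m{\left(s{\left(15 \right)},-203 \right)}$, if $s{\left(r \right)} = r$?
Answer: $\frac{1259048223}{30704} \approx 41006.0$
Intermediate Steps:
$m{\left(D,R \right)} = R + R^{2}$ ($m{\left(D,R \right)} = R^{2} + R = R + R^{2}$)
$\frac{1}{-24795 - 5909} + m{\left(s{\left(15 \right)},-203 \right)} = \frac{1}{-24795 - 5909} - 203 \left(1 - 203\right) = \frac{1}{-30704} - -41006 = - \frac{1}{30704} + 41006 = \frac{1259048223}{30704}$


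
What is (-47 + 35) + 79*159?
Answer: 12549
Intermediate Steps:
(-47 + 35) + 79*159 = -12 + 12561 = 12549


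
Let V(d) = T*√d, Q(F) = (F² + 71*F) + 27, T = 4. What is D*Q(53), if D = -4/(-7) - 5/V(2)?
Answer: 26396/7 - 32995*√2/8 ≈ -2061.9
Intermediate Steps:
Q(F) = 27 + F² + 71*F
V(d) = 4*√d
D = 4/7 - 5*√2/8 (D = -4/(-7) - 5*√2/8 = -4*(-⅐) - 5*√2/8 = 4/7 - 5*√2/8 ≈ -0.31245)
D*Q(53) = (4/7 - 5*√2/8)*(27 + 53² + 71*53) = (4/7 - 5*√2/8)*(27 + 2809 + 3763) = (4/7 - 5*√2/8)*6599 = 26396/7 - 32995*√2/8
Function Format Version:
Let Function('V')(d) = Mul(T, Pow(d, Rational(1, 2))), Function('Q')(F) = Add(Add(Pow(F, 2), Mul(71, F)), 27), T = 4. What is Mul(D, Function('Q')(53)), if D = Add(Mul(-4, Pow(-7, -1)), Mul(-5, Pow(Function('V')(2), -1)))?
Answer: Add(Rational(26396, 7), Mul(Rational(-32995, 8), Pow(2, Rational(1, 2)))) ≈ -2061.9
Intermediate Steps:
Function('Q')(F) = Add(27, Pow(F, 2), Mul(71, F))
Function('V')(d) = Mul(4, Pow(d, Rational(1, 2)))
D = Add(Rational(4, 7), Mul(Rational(-5, 8), Pow(2, Rational(1, 2)))) (D = Add(Mul(-4, Pow(-7, -1)), Mul(-5, Pow(Mul(4, Pow(2, Rational(1, 2))), -1))) = Add(Mul(-4, Rational(-1, 7)), Mul(-5, Mul(Rational(1, 8), Pow(2, Rational(1, 2))))) = Add(Rational(4, 7), Mul(Rational(-5, 8), Pow(2, Rational(1, 2)))) ≈ -0.31245)
Mul(D, Function('Q')(53)) = Mul(Add(Rational(4, 7), Mul(Rational(-5, 8), Pow(2, Rational(1, 2)))), Add(27, Pow(53, 2), Mul(71, 53))) = Mul(Add(Rational(4, 7), Mul(Rational(-5, 8), Pow(2, Rational(1, 2)))), Add(27, 2809, 3763)) = Mul(Add(Rational(4, 7), Mul(Rational(-5, 8), Pow(2, Rational(1, 2)))), 6599) = Add(Rational(26396, 7), Mul(Rational(-32995, 8), Pow(2, Rational(1, 2))))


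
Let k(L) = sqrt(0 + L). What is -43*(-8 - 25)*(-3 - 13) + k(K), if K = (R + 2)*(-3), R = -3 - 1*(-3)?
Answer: -22704 + I*sqrt(6) ≈ -22704.0 + 2.4495*I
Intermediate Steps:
R = 0 (R = -3 + 3 = 0)
K = -6 (K = (0 + 2)*(-3) = 2*(-3) = -6)
k(L) = sqrt(L)
-43*(-8 - 25)*(-3 - 13) + k(K) = -43*(-8 - 25)*(-3 - 13) + sqrt(-6) = -(-1419)*(-16) + I*sqrt(6) = -43*528 + I*sqrt(6) = -22704 + I*sqrt(6)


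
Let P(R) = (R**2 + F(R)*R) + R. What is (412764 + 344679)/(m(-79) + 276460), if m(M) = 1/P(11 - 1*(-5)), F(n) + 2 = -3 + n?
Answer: 339334464/123854081 ≈ 2.7398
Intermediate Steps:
F(n) = -5 + n (F(n) = -2 + (-3 + n) = -5 + n)
P(R) = R + R**2 + R*(-5 + R) (P(R) = (R**2 + (-5 + R)*R) + R = (R**2 + R*(-5 + R)) + R = R + R**2 + R*(-5 + R))
m(M) = 1/448 (m(M) = 1/(2*(11 - 1*(-5))*(-2 + (11 - 1*(-5)))) = 1/(2*(11 + 5)*(-2 + (11 + 5))) = 1/(2*16*(-2 + 16)) = 1/(2*16*14) = 1/448)
(412764 + 344679)/(m(-79) + 276460) = (412764 + 344679)/(1/448 + 276460) = 757443/(123854081/448) = 757443*(448/123854081) = 339334464/123854081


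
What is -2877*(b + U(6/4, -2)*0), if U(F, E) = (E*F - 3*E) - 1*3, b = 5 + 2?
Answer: -20139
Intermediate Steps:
b = 7
U(F, E) = -3 - 3*E + E*F (U(F, E) = (-3*E + E*F) - 3 = -3 - 3*E + E*F)
-2877*(b + U(6/4, -2)*0) = -2877*(7 + (-3 - 3*(-2) - 12/4)*0) = -2877*(7 + (-3 + 6 - 12/4)*0) = -2877*(7 + (-3 + 6 - 2*3/2)*0) = -2877*(7 + (-3 + 6 - 3)*0) = -2877*(7 + 0*0) = -2877*(7 + 0) = -2877*7 = -1*20139 = -20139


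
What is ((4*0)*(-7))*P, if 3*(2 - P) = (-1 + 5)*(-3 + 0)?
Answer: 0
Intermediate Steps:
P = 6 (P = 2 - (-1 + 5)*(-3 + 0)/3 = 2 - 4*(-3)/3 = 2 - ⅓*(-12) = 2 + 4 = 6)
((4*0)*(-7))*P = ((4*0)*(-7))*6 = (0*(-7))*6 = 0*6 = 0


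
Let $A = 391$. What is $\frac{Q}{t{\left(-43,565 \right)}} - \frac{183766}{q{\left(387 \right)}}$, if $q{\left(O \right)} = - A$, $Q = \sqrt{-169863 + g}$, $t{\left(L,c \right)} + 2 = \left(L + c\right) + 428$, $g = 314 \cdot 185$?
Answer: $\frac{183766}{391} + \frac{i \sqrt{111773}}{948} \approx 469.99 + 0.35266 i$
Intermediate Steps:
$g = 58090$
$t{\left(L,c \right)} = 426 + L + c$ ($t{\left(L,c \right)} = -2 + \left(\left(L + c\right) + 428\right) = -2 + \left(428 + L + c\right) = 426 + L + c$)
$Q = i \sqrt{111773}$ ($Q = \sqrt{-169863 + 58090} = \sqrt{-111773} = i \sqrt{111773} \approx 334.32 i$)
$q{\left(O \right)} = -391$ ($q{\left(O \right)} = \left(-1\right) 391 = -391$)
$\frac{Q}{t{\left(-43,565 \right)}} - \frac{183766}{q{\left(387 \right)}} = \frac{i \sqrt{111773}}{426 - 43 + 565} - \frac{183766}{-391} = \frac{i \sqrt{111773}}{948} - - \frac{183766}{391} = i \sqrt{111773} \cdot \frac{1}{948} + \frac{183766}{391} = \frac{i \sqrt{111773}}{948} + \frac{183766}{391} = \frac{183766}{391} + \frac{i \sqrt{111773}}{948}$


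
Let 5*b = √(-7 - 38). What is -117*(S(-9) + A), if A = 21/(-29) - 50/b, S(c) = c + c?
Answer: 63531/29 - 1950*I*√5 ≈ 2190.7 - 4360.3*I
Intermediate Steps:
S(c) = 2*c
b = 3*I*√5/5 (b = √(-7 - 38)/5 = √(-45)/5 = (3*I*√5)/5 = 3*I*√5/5 ≈ 1.3416*I)
A = -21/29 + 50*I*√5/3 (A = 21/(-29) - 50*(-I*√5/3) = 21*(-1/29) - (-50)*I*√5/3 = -21/29 + 50*I*√5/3 ≈ -0.72414 + 37.268*I)
-117*(S(-9) + A) = -117*(2*(-9) + (-21/29 + 50*I*√5/3)) = -117*(-18 + (-21/29 + 50*I*√5/3)) = -117*(-543/29 + 50*I*√5/3) = 63531/29 - 1950*I*√5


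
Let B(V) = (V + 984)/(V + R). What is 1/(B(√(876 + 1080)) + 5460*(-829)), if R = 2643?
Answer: -2634138425572/11923005140965877585 - 553*√489/23846010281931755170 ≈ -2.2093e-7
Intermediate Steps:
B(V) = (984 + V)/(2643 + V) (B(V) = (V + 984)/(V + 2643) = (984 + V)/(2643 + V))
1/(B(√(876 + 1080)) + 5460*(-829)) = 1/((984 + √(876 + 1080))/(2643 + √(876 + 1080)) + 5460*(-829)) = 1/((984 + √1956)/(2643 + √1956) - 4526340) = 1/((984 + 2*√489)/(2643 + 2*√489) - 4526340) = 1/(-4526340 + (984 + 2*√489)/(2643 + 2*√489))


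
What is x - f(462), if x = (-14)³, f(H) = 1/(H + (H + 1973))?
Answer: -7949369/2897 ≈ -2744.0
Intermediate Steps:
f(H) = 1/(1973 + 2*H) (f(H) = 1/(H + (1973 + H)) = 1/(1973 + 2*H))
x = -2744
x - f(462) = -2744 - 1/(1973 + 2*462) = -2744 - 1/(1973 + 924) = -2744 - 1/2897 = -7949369/2897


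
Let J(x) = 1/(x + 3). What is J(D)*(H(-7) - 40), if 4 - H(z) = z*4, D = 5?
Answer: -1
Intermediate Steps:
H(z) = 4 - 4*z (H(z) = 4 - z*4 = 4 - 4*z)
J(x) = 1/(3 + x)
J(D)*(H(-7) - 40) = ((4 - 4*(-7)) - 40)/(3 + 5) = ((4 + 28) - 40)/8 = (32 - 40)/8 = (1/8)*(-8) = -1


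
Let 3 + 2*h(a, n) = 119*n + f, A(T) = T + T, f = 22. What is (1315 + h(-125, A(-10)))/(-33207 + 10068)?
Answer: -269/46278 ≈ -0.0058127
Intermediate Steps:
A(T) = 2*T
h(a, n) = 19/2 + 119*n/2 (h(a, n) = -3/2 + (119*n + 22)/2 = -3/2 + (22 + 119*n)/2 = -3/2 + (11 + 119*n/2) = 19/2 + 119*n/2)
(1315 + h(-125, A(-10)))/(-33207 + 10068) = (1315 + (19/2 + 119*(2*(-10))/2))/(-33207 + 10068) = (1315 + (19/2 + (119/2)*(-20)))/(-23139) = (1315 + (19/2 - 1190))*(-1/23139) = (1315 - 2361/2)*(-1/23139) = (269/2)*(-1/23139) = -269/46278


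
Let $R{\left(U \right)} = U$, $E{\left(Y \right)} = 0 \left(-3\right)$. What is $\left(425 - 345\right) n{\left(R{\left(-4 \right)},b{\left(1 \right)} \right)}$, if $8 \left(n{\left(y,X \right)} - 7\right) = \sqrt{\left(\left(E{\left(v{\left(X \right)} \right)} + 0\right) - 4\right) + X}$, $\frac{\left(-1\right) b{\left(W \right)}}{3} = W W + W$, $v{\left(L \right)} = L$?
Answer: $560 + 10 i \sqrt{10} \approx 560.0 + 31.623 i$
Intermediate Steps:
$E{\left(Y \right)} = 0$
$b{\left(W \right)} = - 3 W - 3 W^{2}$ ($b{\left(W \right)} = - 3 \left(W W + W\right) = - 3 \left(W^{2} + W\right) = - 3 \left(W + W^{2}\right) = - 3 W - 3 W^{2}$)
$n{\left(y,X \right)} = 7 + \frac{\sqrt{-4 + X}}{8}$ ($n{\left(y,X \right)} = 7 + \frac{\sqrt{\left(\left(0 + 0\right) - 4\right) + X}}{8} = 7 + \frac{\sqrt{\left(0 - 4\right) + X}}{8} = 7 + \frac{\sqrt{-4 + X}}{8}$)
$\left(425 - 345\right) n{\left(R{\left(-4 \right)},b{\left(1 \right)} \right)} = \left(425 - 345\right) \left(7 + \frac{\sqrt{-4 - 3 \left(1 + 1\right)}}{8}\right) = 80 \left(7 + \frac{\sqrt{-4 - 3 \cdot 2}}{8}\right) = 80 \left(7 + \frac{\sqrt{-4 - 6}}{8}\right) = 80 \left(7 + \frac{\sqrt{-10}}{8}\right) = 80 \left(7 + \frac{i \sqrt{10}}{8}\right) = 560 + 10 i \sqrt{10}$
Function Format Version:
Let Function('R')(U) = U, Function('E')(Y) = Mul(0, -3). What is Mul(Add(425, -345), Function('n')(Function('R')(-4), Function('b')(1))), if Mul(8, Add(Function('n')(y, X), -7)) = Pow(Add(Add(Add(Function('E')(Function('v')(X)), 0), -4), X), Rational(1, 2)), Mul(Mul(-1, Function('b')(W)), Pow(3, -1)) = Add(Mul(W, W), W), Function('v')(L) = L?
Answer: Add(560, Mul(10, I, Pow(10, Rational(1, 2)))) ≈ Add(560.00, Mul(31.623, I))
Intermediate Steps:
Function('E')(Y) = 0
Function('b')(W) = Add(Mul(-3, W), Mul(-3, Pow(W, 2))) (Function('b')(W) = Mul(-3, Add(Mul(W, W), W)) = Mul(-3, Add(Pow(W, 2), W)) = Mul(-3, Add(W, Pow(W, 2))) = Add(Mul(-3, W), Mul(-3, Pow(W, 2))))
Function('n')(y, X) = Add(7, Mul(Rational(1, 8), Pow(Add(-4, X), Rational(1, 2)))) (Function('n')(y, X) = Add(7, Mul(Rational(1, 8), Pow(Add(Add(Add(0, 0), -4), X), Rational(1, 2)))) = Add(7, Mul(Rational(1, 8), Pow(Add(Add(0, -4), X), Rational(1, 2)))) = Add(7, Mul(Rational(1, 8), Pow(Add(-4, X), Rational(1, 2)))))
Mul(Add(425, -345), Function('n')(Function('R')(-4), Function('b')(1))) = Mul(Add(425, -345), Add(7, Mul(Rational(1, 8), Pow(Add(-4, Mul(-3, 1, Add(1, 1))), Rational(1, 2))))) = Mul(80, Add(7, Mul(Rational(1, 8), Pow(Add(-4, Mul(-3, 1, 2)), Rational(1, 2))))) = Mul(80, Add(7, Mul(Rational(1, 8), Pow(Add(-4, -6), Rational(1, 2))))) = Mul(80, Add(7, Mul(Rational(1, 8), Pow(-10, Rational(1, 2))))) = Mul(80, Add(7, Mul(Rational(1, 8), Mul(I, Pow(10, Rational(1, 2)))))) = Mul(80, Add(7, Mul(Rational(1, 8), I, Pow(10, Rational(1, 2))))) = Add(560, Mul(10, I, Pow(10, Rational(1, 2))))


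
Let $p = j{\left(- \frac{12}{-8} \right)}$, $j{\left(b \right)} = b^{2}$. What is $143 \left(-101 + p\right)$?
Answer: $- \frac{56485}{4} \approx -14121.0$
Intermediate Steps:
$p = \frac{9}{4}$ ($p = \left(- \frac{12}{-8}\right)^{2} = \left(\left(-12\right) \left(- \frac{1}{8}\right)\right)^{2} = \left(\frac{3}{2}\right)^{2} = \frac{9}{4} \approx 2.25$)
$143 \left(-101 + p\right) = 143 \left(-101 + \frac{9}{4}\right) = 143 \left(- \frac{395}{4}\right) = - \frac{56485}{4}$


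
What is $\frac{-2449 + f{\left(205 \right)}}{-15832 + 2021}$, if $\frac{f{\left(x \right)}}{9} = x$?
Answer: $\frac{604}{13811} \approx 0.043733$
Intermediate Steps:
$f{\left(x \right)} = 9 x$
$\frac{-2449 + f{\left(205 \right)}}{-15832 + 2021} = \frac{-2449 + 9 \cdot 205}{-15832 + 2021} = \frac{-2449 + 1845}{-13811} = \left(-604\right) \left(- \frac{1}{13811}\right) = \frac{604}{13811}$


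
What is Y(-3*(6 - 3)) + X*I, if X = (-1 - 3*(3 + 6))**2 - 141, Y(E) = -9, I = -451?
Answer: -290002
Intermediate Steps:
X = 643 (X = (-1 - 3*9)**2 - 141 = (-1 - 27)**2 - 141 = (-28)**2 - 141 = 784 - 141 = 643)
Y(-3*(6 - 3)) + X*I = -9 + 643*(-451) = -9 - 289993 = -290002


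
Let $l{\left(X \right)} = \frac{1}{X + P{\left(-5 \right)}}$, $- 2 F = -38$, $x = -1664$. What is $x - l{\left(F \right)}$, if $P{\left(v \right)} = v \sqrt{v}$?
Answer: $- \frac{808723}{486} - \frac{5 i \sqrt{5}}{486} \approx -1664.0 - 0.023005 i$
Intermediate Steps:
$P{\left(v \right)} = v^{\frac{3}{2}}$
$F = 19$ ($F = \left(- \frac{1}{2}\right) \left(-38\right) = 19$)
$l{\left(X \right)} = \frac{1}{X - 5 i \sqrt{5}}$ ($l{\left(X \right)} = \frac{1}{X + \left(-5\right)^{\frac{3}{2}}} = \frac{1}{X - 5 i \sqrt{5}}$)
$x - l{\left(F \right)} = -1664 - \frac{1}{19 - 5 i \sqrt{5}}$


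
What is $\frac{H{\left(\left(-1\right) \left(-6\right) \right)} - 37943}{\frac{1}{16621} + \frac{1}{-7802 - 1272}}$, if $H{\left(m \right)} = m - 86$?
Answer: $\frac{5734589087942}{7547} \approx 7.5985 \cdot 10^{8}$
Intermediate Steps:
$H{\left(m \right)} = -86 + m$ ($H{\left(m \right)} = m - 86 = -86 + m$)
$\frac{H{\left(\left(-1\right) \left(-6\right) \right)} - 37943}{\frac{1}{16621} + \frac{1}{-7802 - 1272}} = \frac{\left(-86 - -6\right) - 37943}{\frac{1}{16621} + \frac{1}{-7802 - 1272}} = \frac{\left(-86 + 6\right) - 37943}{\frac{1}{16621} + \frac{1}{-9074}} = \frac{-80 - 37943}{\frac{1}{16621} - \frac{1}{9074}} = - \frac{38023}{- \frac{7547}{150818954}} = \left(-38023\right) \left(- \frac{150818954}{7547}\right) = \frac{5734589087942}{7547}$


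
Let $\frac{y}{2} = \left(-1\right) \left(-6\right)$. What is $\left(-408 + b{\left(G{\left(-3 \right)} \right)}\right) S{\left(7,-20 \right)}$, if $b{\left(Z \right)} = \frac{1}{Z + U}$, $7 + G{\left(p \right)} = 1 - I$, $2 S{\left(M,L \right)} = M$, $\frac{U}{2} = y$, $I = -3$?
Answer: $- \frac{8567}{6} \approx -1427.8$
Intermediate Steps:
$y = 12$ ($y = 2 \left(\left(-1\right) \left(-6\right)\right) = 2 \cdot 6 = 12$)
$U = 24$ ($U = 2 \cdot 12 = 24$)
$S{\left(M,L \right)} = \frac{M}{2}$
$G{\left(p \right)} = -3$ ($G{\left(p \right)} = -7 + \left(1 - -3\right) = -7 + \left(1 + 3\right) = -7 + 4 = -3$)
$b{\left(Z \right)} = \frac{1}{24 + Z}$ ($b{\left(Z \right)} = \frac{1}{Z + 24} = \frac{1}{24 + Z}$)
$\left(-408 + b{\left(G{\left(-3 \right)} \right)}\right) S{\left(7,-20 \right)} = \left(-408 + \frac{1}{24 - 3}\right) \frac{1}{2} \cdot 7 = \left(-408 + \frac{1}{21}\right) \frac{7}{2} = \left(- \frac{8567}{21}\right) \frac{7}{2} = - \frac{8567}{6}$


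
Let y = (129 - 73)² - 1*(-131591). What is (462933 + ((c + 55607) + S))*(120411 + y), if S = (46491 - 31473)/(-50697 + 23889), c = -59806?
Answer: 261468102497121/2234 ≈ 1.1704e+11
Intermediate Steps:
y = 134727 (y = 56² + 131591 = 3136 + 131591 = 134727)
S = -2503/4468 (S = 15018/(-26808) = 15018*(-1/26808) = -2503/4468 ≈ -0.56021)
(462933 + ((c + 55607) + S))*(120411 + y) = (462933 + ((-59806 + 55607) - 2503/4468))*(120411 + 134727) = (462933 + (-4199 - 2503/4468))*255138 = (462933 - 18763635/4468)*255138 = (2049621009/4468)*255138 = 261468102497121/2234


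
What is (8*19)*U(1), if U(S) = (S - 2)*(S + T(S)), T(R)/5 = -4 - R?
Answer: 3648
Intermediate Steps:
T(R) = -20 - 5*R (T(R) = 5*(-4 - R) = -20 - 5*R)
U(S) = (-20 - 4*S)*(-2 + S) (U(S) = (S - 2)*(S + (-20 - 5*S)) = (-2 + S)*(-20 - 4*S) = (-20 - 4*S)*(-2 + S))
(8*19)*U(1) = (8*19)*(40 - 12*1 - 4*1**2) = 152*(40 - 12 - 4*1) = 152*(40 - 12 - 4) = 152*24 = 3648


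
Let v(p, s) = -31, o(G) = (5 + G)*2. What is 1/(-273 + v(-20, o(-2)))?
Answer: -1/304 ≈ -0.0032895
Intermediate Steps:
o(G) = 10 + 2*G
1/(-273 + v(-20, o(-2))) = 1/(-273 - 31) = 1/(-304) = -1/304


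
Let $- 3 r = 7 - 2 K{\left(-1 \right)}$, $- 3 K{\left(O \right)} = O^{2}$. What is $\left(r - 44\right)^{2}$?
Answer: $\frac{175561}{81} \approx 2167.4$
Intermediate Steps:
$K{\left(O \right)} = - \frac{O^{2}}{3}$
$r = - \frac{23}{9}$ ($r = - \frac{7 - 2 \left(- \frac{\left(-1\right)^{2}}{3}\right)}{3} = - \frac{7 - 2 \left(\left(- \frac{1}{3}\right) 1\right)}{3} = - \frac{7 - - \frac{2}{3}}{3} = - \frac{7 + \frac{2}{3}}{3} = \left(- \frac{1}{3}\right) \frac{23}{3} = - \frac{23}{9} \approx -2.5556$)
$\left(r - 44\right)^{2} = \left(- \frac{23}{9} - 44\right)^{2} = \left(- \frac{419}{9}\right)^{2} = \frac{175561}{81}$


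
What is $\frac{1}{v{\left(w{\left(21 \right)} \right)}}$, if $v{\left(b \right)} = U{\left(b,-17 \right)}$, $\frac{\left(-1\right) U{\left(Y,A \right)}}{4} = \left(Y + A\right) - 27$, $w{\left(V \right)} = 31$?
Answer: $\frac{1}{52} \approx 0.019231$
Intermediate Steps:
$U{\left(Y,A \right)} = 108 - 4 A - 4 Y$ ($U{\left(Y,A \right)} = - 4 \left(\left(Y + A\right) - 27\right) = - 4 \left(\left(A + Y\right) - 27\right) = - 4 \left(-27 + A + Y\right) = 108 - 4 A - 4 Y$)
$v{\left(b \right)} = 176 - 4 b$ ($v{\left(b \right)} = 108 - -68 - 4 b = 108 + 68 - 4 b = 176 - 4 b$)
$\frac{1}{v{\left(w{\left(21 \right)} \right)}} = \frac{1}{176 - 124} = \frac{1}{52}$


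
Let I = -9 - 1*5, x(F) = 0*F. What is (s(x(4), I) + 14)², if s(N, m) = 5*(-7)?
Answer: 441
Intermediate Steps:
x(F) = 0
I = -14 (I = -9 - 5 = -14)
s(N, m) = -35
(s(x(4), I) + 14)² = (-35 + 14)² = (-21)² = 441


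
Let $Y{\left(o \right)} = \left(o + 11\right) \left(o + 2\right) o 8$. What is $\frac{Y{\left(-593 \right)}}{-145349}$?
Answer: $\frac{1631755728}{145349} \approx 11226.0$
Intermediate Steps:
$Y{\left(o \right)} = 8 o \left(2 + o\right) \left(11 + o\right)$ ($Y{\left(o \right)} = \left(11 + o\right) \left(2 + o\right) o 8 = \left(2 + o\right) \left(11 + o\right) o 8 = o \left(2 + o\right) \left(11 + o\right) 8 = 8 o \left(2 + o\right) \left(11 + o\right)$)
$\frac{Y{\left(-593 \right)}}{-145349} = \frac{8 \left(-593\right) \left(22 + \left(-593\right)^{2} + 13 \left(-593\right)\right)}{-145349} = 8 \left(-593\right) \left(22 + 351649 - 7709\right) \left(- \frac{1}{145349}\right) = 8 \left(-593\right) 343962 \left(- \frac{1}{145349}\right) = \left(-1631755728\right) \left(- \frac{1}{145349}\right) = \frac{1631755728}{145349}$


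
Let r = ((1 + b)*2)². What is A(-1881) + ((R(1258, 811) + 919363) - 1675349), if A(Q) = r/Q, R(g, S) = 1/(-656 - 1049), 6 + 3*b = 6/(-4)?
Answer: -24490166644/32395 ≈ -7.5599e+5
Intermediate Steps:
b = -5/2 (b = -2 + (6/(-4))/3 = -2 + (6*(-¼))/3 = -2 + (⅓)*(-3/2) = -2 - ½ = -5/2 ≈ -2.5000)
R(g, S) = -1/1705 (R(g, S) = 1/(-1705) = -1/1705)
r = 9 (r = ((1 - 5/2)*2)² = (-3/2*2)² = (-3)² = 9)
A(Q) = 9/Q
A(-1881) + ((R(1258, 811) + 919363) - 1675349) = 9/(-1881) + ((-1/1705 + 919363) - 1675349) = 9*(-1/1881) + (1567513914/1705 - 1675349) = -1/209 - 1288956131/1705 = -24490166644/32395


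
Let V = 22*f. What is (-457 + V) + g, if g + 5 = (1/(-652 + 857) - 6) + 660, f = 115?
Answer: 558011/205 ≈ 2722.0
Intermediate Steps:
V = 2530 (V = 22*115 = 2530)
g = 133046/205 (g = -5 + ((1/(-652 + 857) - 6) + 660) = -5 + ((1/205 - 6) + 660) = -5 + (-1229/205 + 660) = -5 + 134071/205 = 133046/205 ≈ 649.00)
(-457 + V) + g = (-457 + 2530) + 133046/205 = 2073 + 133046/205 = 558011/205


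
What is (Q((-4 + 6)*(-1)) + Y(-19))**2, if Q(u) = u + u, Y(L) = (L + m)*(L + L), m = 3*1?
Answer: 364816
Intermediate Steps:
m = 3
Y(L) = 2*L*(3 + L) (Y(L) = (L + 3)*(L + L) = (3 + L)*(2*L) = 2*L*(3 + L))
Q(u) = 2*u
(Q((-4 + 6)*(-1)) + Y(-19))**2 = (2*((-4 + 6)*(-1)) + 2*(-19)*(3 - 19))**2 = (2*(2*(-1)) + 2*(-19)*(-16))**2 = (2*(-2) + 608)**2 = (-4 + 608)**2 = 604**2 = 364816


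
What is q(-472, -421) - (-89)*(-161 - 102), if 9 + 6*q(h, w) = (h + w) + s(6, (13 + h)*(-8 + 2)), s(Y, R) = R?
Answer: -69295/3 ≈ -23098.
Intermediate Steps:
q(h, w) = -29/2 - 5*h/6 + w/6 (q(h, w) = -3/2 + ((h + w) + (13 + h)*(-8 + 2))/6 = -3/2 + ((h + w) + (13 + h)*(-6))/6 = -3/2 + ((h + w) + (-78 - 6*h))/6 = -3/2 + (-78 + w - 5*h)/6 = -3/2 + (-13 - 5*h/6 + w/6) = -29/2 - 5*h/6 + w/6)
q(-472, -421) - (-89)*(-161 - 102) = (-29/2 - ⅚*(-472) + (⅙)*(-421)) - (-89)*(-161 - 102) = (-29/2 + 1180/3 - 421/6) - (-89)*(-263) = 926/3 - 1*23407 = 926/3 - 23407 = -69295/3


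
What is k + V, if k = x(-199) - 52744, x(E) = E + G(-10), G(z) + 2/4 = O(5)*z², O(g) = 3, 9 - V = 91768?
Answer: -288805/2 ≈ -1.4440e+5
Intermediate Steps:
V = -91759 (V = 9 - 1*91768 = 9 - 91768 = -91759)
G(z) = -½ + 3*z²
x(E) = 599/2 + E (x(E) = E + (-½ + 3*(-10)²) = E + (-½ + 3*100) = E + (-½ + 300) = E + 599/2 = 599/2 + E)
k = -105287/2 (k = (599/2 - 199) - 52744 = 201/2 - 52744 = -105287/2 ≈ -52644.)
k + V = -105287/2 - 91759 = -288805/2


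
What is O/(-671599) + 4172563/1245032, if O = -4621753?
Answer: 25850512143/2526169928 ≈ 10.233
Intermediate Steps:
O/(-671599) + 4172563/1245032 = -4621753/(-671599) + 4172563/1245032 = -4621753*(-1/671599) + 4172563*(1/1245032) = 13963/2029 + 4172563/1245032 = 25850512143/2526169928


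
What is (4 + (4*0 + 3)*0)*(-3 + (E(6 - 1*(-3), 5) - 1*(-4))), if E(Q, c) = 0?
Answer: 4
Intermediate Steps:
(4 + (4*0 + 3)*0)*(-3 + (E(6 - 1*(-3), 5) - 1*(-4))) = (4 + (4*0 + 3)*0)*(-3 + (0 - 1*(-4))) = (4 + (0 + 3)*0)*(-3 + (0 + 4)) = (4 + 3*0)*(-3 + 4) = (4 + 0)*1 = 4*1 = 4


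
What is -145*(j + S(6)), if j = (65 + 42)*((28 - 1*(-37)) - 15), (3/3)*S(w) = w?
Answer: -776620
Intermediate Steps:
S(w) = w
j = 5350 (j = 107*((28 + 37) - 15) = 107*(65 - 15) = 107*50 = 5350)
-145*(j + S(6)) = -145*(5350 + 6) = -145*5356 = -776620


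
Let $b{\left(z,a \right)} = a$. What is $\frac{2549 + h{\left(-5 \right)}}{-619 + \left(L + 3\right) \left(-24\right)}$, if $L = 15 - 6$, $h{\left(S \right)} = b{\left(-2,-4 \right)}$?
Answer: $- \frac{2545}{907} \approx -2.806$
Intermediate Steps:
$h{\left(S \right)} = -4$
$L = 9$
$\frac{2549 + h{\left(-5 \right)}}{-619 + \left(L + 3\right) \left(-24\right)} = \frac{2549 - 4}{-619 + \left(9 + 3\right) \left(-24\right)} = \frac{2545}{-619 + 12 \left(-24\right)} = \frac{2545}{-619 - 288} = \frac{2545}{-907} = 2545 \left(- \frac{1}{907}\right) = - \frac{2545}{907}$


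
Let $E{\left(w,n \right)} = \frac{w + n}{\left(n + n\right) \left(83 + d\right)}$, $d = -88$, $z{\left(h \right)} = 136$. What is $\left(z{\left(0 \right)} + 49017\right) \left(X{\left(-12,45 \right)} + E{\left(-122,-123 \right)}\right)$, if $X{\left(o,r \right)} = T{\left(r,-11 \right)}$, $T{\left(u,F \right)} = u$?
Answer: $\frac{541715213}{246} \approx 2.2021 \cdot 10^{6}$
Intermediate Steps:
$X{\left(o,r \right)} = r$
$E{\left(w,n \right)} = - \frac{n + w}{10 n}$ ($E{\left(w,n \right)} = \frac{w + n}{\left(n + n\right) \left(83 - 88\right)} = \frac{n + w}{2 n \left(-5\right)} = \frac{n + w}{\left(-10\right) n} = \left(n + w\right) \left(- \frac{1}{10 n}\right) = - \frac{n + w}{10 n}$)
$\left(z{\left(0 \right)} + 49017\right) \left(X{\left(-12,45 \right)} + E{\left(-122,-123 \right)}\right) = \left(136 + 49017\right) \left(45 + \frac{\left(-1\right) \left(-123\right) - -122}{10 \left(-123\right)}\right) = 49153 \left(45 + \frac{1}{10} \left(- \frac{1}{123}\right) \left(123 + 122\right)\right) = 49153 \left(45 + \frac{1}{10} \left(- \frac{1}{123}\right) 245\right) = 49153 \left(45 - \frac{49}{246}\right) = 49153 \cdot \frac{11021}{246} = \frac{541715213}{246}$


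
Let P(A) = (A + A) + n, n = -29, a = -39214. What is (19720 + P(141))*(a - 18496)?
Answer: -1152641830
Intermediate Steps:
P(A) = -29 + 2*A (P(A) = (A + A) - 29 = 2*A - 29 = -29 + 2*A)
(19720 + P(141))*(a - 18496) = (19720 + (-29 + 2*141))*(-39214 - 18496) = (19720 + (-29 + 282))*(-57710) = (19720 + 253)*(-57710) = 19973*(-57710) = -1152641830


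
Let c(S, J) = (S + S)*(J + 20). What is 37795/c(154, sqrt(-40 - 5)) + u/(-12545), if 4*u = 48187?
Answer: 1566327589/343883540 - 22677*I*sqrt(5)/27412 ≈ 4.5548 - 1.8498*I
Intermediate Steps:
u = 48187/4 (u = (1/4)*48187 = 48187/4 ≈ 12047.)
c(S, J) = 2*S*(20 + J) (c(S, J) = (2*S)*(20 + J) = 2*S*(20 + J))
37795/c(154, sqrt(-40 - 5)) + u/(-12545) = 37795/((2*154*(20 + sqrt(-40 - 5)))) + (48187/4)/(-12545) = 37795/((2*154*(20 + sqrt(-45)))) + (48187/4)*(-1/12545) = 37795/((2*154*(20 + 3*I*sqrt(5)))) - 48187/50180 = 37795/(6160 + 924*I*sqrt(5)) - 48187/50180 = -48187/50180 + 37795/(6160 + 924*I*sqrt(5))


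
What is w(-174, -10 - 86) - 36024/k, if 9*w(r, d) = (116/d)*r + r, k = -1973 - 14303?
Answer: 914221/146484 ≈ 6.2411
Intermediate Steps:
k = -16276
w(r, d) = r/9 + 116*r/(9*d) (w(r, d) = ((116/d)*r + r)/9 = (116*r/d + r)/9 = (r + 116*r/d)/9 = r/9 + 116*r/(9*d))
w(-174, -10 - 86) - 36024/k = (⅑)*(-174)*(116 + (-10 - 86))/(-10 - 86) - 36024/(-16276) = (⅑)*(-174)*(116 - 96)/(-96) - 36024*(-1)/16276 = (⅑)*(-174)*(-1/96)*20 - 1*(-9006/4069) = 145/36 + 9006/4069 = 914221/146484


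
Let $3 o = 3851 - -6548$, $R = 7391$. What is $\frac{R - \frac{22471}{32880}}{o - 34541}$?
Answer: $- \frac{242993609}{1021735040} \approx -0.23782$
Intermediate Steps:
$o = \frac{10399}{3}$ ($o = \frac{3851 - -6548}{3} = \frac{3851 + 6548}{3} = \frac{1}{3} \cdot 10399 = \frac{10399}{3} \approx 3466.3$)
$\frac{R - \frac{22471}{32880}}{o - 34541} = \frac{7391 - \frac{22471}{32880}}{\frac{10399}{3} - 34541} = \frac{7391 - \frac{22471}{32880}}{- \frac{93224}{3}} = \left(7391 - \frac{22471}{32880}\right) \left(- \frac{3}{93224}\right) = \frac{242993609}{32880} \left(- \frac{3}{93224}\right) = - \frac{242993609}{1021735040}$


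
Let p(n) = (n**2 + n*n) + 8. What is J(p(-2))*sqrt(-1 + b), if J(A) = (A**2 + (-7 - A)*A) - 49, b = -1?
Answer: -161*I*sqrt(2) ≈ -227.69*I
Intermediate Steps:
p(n) = 8 + 2*n**2 (p(n) = (n**2 + n**2) + 8 = 2*n**2 + 8 = 8 + 2*n**2)
J(A) = -49 + A**2 + A*(-7 - A) (J(A) = (A**2 + A*(-7 - A)) - 49 = -49 + A**2 + A*(-7 - A))
J(p(-2))*sqrt(-1 + b) = (-49 - 7*(8 + 2*(-2)**2))*sqrt(-1 - 1) = (-49 - 7*(8 + 2*4))*sqrt(-2) = (-49 - 7*(8 + 8))*(I*sqrt(2)) = (-49 - 7*16)*(I*sqrt(2)) = (-49 - 112)*(I*sqrt(2)) = -161*I*sqrt(2)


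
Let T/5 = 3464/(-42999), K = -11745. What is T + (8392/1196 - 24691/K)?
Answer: 438719998927/50333984415 ≈ 8.7162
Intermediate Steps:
T = -17320/42999 (T = 5*(3464/(-42999)) = 5*(3464*(-1/42999)) = 5*(-3464/42999) = -17320/42999 ≈ -0.40280)
T + (8392/1196 - 24691/K) = -17320/42999 + (8392/1196 - 24691/(-11745)) = -17320/42999 + (8392*(1/1196) - 24691*(-1/11745)) = -17320/42999 + (2098/299 + 24691/11745) = -17320/42999 + 32023619/3511755 = 438719998927/50333984415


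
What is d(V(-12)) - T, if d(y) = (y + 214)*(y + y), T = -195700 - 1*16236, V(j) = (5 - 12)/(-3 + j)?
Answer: 47730638/225 ≈ 2.1214e+5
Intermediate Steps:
V(j) = -7/(-3 + j)
T = -211936 (T = -195700 - 16236 = -211936)
d(y) = 2*y*(214 + y) (d(y) = (214 + y)*(2*y) = 2*y*(214 + y))
d(V(-12)) - T = 2*(-7/(-3 - 12))*(214 - 7/(-3 - 12)) - 1*(-211936) = 2*(-7/(-15))*(214 - 7/(-15)) + 211936 = 2*(-7*(-1/15))*(214 - 7*(-1/15)) + 211936 = 2*(7/15)*(214 + 7/15) + 211936 = 2*(7/15)*(3217/15) + 211936 = 45038/225 + 211936 = 47730638/225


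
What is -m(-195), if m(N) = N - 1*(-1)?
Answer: 194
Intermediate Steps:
m(N) = 1 + N (m(N) = N + 1 = 1 + N)
-m(-195) = -(1 - 195) = -1*(-194) = 194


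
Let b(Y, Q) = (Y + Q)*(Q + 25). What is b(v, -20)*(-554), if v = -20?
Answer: 110800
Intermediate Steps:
b(Y, Q) = (25 + Q)*(Q + Y) (b(Y, Q) = (Q + Y)*(25 + Q) = (25 + Q)*(Q + Y))
b(v, -20)*(-554) = ((-20)² + 25*(-20) + 25*(-20) - 20*(-20))*(-554) = (400 - 500 - 500 + 400)*(-554) = -200*(-554) = 110800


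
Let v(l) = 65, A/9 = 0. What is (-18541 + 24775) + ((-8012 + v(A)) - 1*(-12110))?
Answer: 10397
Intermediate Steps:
A = 0 (A = 9*0 = 0)
(-18541 + 24775) + ((-8012 + v(A)) - 1*(-12110)) = (-18541 + 24775) + ((-8012 + 65) - 1*(-12110)) = 6234 + (-7947 + 12110) = 6234 + 4163 = 10397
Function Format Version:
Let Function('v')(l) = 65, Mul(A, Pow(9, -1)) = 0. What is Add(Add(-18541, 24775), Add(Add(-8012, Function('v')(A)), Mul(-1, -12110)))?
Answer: 10397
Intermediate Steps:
A = 0 (A = Mul(9, 0) = 0)
Add(Add(-18541, 24775), Add(Add(-8012, Function('v')(A)), Mul(-1, -12110))) = Add(Add(-18541, 24775), Add(Add(-8012, 65), Mul(-1, -12110))) = Add(6234, Add(-7947, 12110)) = Add(6234, 4163) = 10397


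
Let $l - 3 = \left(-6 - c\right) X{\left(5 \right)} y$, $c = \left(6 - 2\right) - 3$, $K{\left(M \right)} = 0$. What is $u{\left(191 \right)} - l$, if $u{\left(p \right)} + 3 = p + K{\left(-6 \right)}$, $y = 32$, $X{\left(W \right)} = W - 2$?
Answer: $857$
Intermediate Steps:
$X{\left(W \right)} = -2 + W$
$c = 1$ ($c = 4 - 3 = 1$)
$u{\left(p \right)} = -3 + p$ ($u{\left(p \right)} = -3 + \left(p + 0\right) = -3 + p$)
$l = -669$ ($l = 3 + \left(-6 - 1\right) \left(-2 + 5\right) 32 = 3 + \left(-6 - 1\right) 3 \cdot 32 = 3 + \left(-7\right) 3 \cdot 32 = 3 - 672 = -669$)
$u{\left(191 \right)} - l = \left(-3 + 191\right) - -669 = 188 + 669 = 857$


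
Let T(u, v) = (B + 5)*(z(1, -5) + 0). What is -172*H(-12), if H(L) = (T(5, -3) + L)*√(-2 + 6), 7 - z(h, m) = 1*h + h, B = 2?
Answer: -7912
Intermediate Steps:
z(h, m) = 7 - 2*h (z(h, m) = 7 - (1*h + h) = 7 - (h + h) = 7 - 2*h)
T(u, v) = 35 (T(u, v) = (2 + 5)*((7 - 2*1) + 0) = 7*((7 - 2) + 0) = 7*(5 + 0) = 7*5 = 35)
H(L) = 70 + 2*L (H(L) = (35 + L)*√(-2 + 6) = (35 + L)*√4 = (35 + L)*2 = 70 + 2*L)
-172*H(-12) = -172*(70 + 2*(-12)) = -172*(70 - 24) = -172*46 = -7912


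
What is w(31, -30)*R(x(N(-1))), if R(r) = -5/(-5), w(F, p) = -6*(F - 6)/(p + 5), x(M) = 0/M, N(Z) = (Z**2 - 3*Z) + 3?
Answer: 6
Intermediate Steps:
N(Z) = 3 + Z**2 - 3*Z
x(M) = 0
w(F, p) = -6*(-6 + F)/(5 + p)
R(r) = 1 (R(r) = -5*(-1/5) = 1)
w(31, -30)*R(x(N(-1))) = (6*(6 - 1*31)/(5 - 30))*1 = (6*(6 - 31)/(-25))*1 = (6*(-1/25)*(-25))*1 = 6*1 = 6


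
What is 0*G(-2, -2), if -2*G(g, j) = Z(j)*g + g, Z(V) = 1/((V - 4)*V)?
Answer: 0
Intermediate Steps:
Z(V) = 1/(V*(-4 + V)) (Z(V) = 1/((-4 + V)*V) = 1/(V*(-4 + V)))
G(g, j) = -g/2 - g/(2*j*(-4 + j)) (G(g, j) = -((1/(j*(-4 + j)))*g + g)/2 = -(g/(j*(-4 + j)) + g)/2 = -(g + g/(j*(-4 + j)))/2 = -g/2 - g/(2*j*(-4 + j)))
0*G(-2, -2) = 0*(-½*(-2)*(1 - 2*(-4 - 2))/(-2*(-4 - 2))) = 0*(-½*(-2)*(-½)*(1 - 2*(-6))/(-6)) = 0*(-½*(-2)*(-½)*(-⅙)*(1 + 12)) = 0*(-½*(-2)*(-½)*(-⅙)*13) = 0*(13/12) = 0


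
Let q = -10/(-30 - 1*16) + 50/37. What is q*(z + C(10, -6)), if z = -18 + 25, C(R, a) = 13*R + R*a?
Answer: 102795/851 ≈ 120.79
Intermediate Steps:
z = 7
q = 1335/851 (q = -10/(-30 - 16) + 50*(1/37) = -10/(-46) + 50/37 = -10*(-1/46) + 50/37 = 5/23 + 50/37 = 1335/851 ≈ 1.5687)
q*(z + C(10, -6)) = 1335*(7 + 10*(13 - 6))/851 = 1335*(7 + 10*7)/851 = 1335*(7 + 70)/851 = (1335/851)*77 = 102795/851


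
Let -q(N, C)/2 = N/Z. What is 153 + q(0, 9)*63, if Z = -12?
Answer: 153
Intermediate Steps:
q(N, C) = N/6 (q(N, C) = -2*N/(-12) = -2*N*(-1)/12 = -(-1)*N/6 = N/6)
153 + q(0, 9)*63 = 153 + ((⅙)*0)*63 = 153 + 0*63 = 153 + 0 = 153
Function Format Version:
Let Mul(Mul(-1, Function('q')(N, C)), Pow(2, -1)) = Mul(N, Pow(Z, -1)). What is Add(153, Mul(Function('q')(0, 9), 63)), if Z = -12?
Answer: 153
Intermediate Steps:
Function('q')(N, C) = Mul(Rational(1, 6), N) (Function('q')(N, C) = Mul(-2, Mul(N, Pow(-12, -1))) = Mul(-2, Mul(N, Rational(-1, 12))) = Mul(-2, Mul(Rational(-1, 12), N)) = Mul(Rational(1, 6), N))
Add(153, Mul(Function('q')(0, 9), 63)) = Add(153, Mul(Mul(Rational(1, 6), 0), 63)) = Add(153, Mul(0, 63)) = Add(153, 0) = 153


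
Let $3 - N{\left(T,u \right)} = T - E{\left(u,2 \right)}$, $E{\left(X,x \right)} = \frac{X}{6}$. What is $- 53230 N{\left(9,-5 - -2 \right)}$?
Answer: $345995$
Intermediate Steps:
$E{\left(X,x \right)} = \frac{X}{6}$ ($E{\left(X,x \right)} = X \frac{1}{6} = \frac{X}{6}$)
$N{\left(T,u \right)} = 3 - T + \frac{u}{6}$ ($N{\left(T,u \right)} = 3 - \left(T - \frac{u}{6}\right) = 3 - T + \frac{u}{6}$)
$- 53230 N{\left(9,-5 - -2 \right)} = - 53230 \left(3 - 9 + \frac{-5 - -2}{6}\right) = - 53230 \left(3 - 9 + \frac{-5 + 2}{6}\right) = - 53230 \left(3 - 9 + \frac{1}{6} \left(-3\right)\right) = - 53230 \left(3 - 9 - \frac{1}{2}\right) = \left(-53230\right) \left(- \frac{13}{2}\right) = 345995$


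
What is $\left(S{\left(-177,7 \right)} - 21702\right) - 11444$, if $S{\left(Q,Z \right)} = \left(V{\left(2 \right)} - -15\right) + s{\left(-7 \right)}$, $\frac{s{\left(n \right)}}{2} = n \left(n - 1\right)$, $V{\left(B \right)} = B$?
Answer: $-33017$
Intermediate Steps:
$s{\left(n \right)} = 2 n \left(-1 + n\right)$ ($s{\left(n \right)} = 2 n \left(n - 1\right) = 2 n \left(-1 + n\right)$)
$S{\left(Q,Z \right)} = 129$ ($S{\left(Q,Z \right)} = \left(2 - -15\right) + 2 \left(-7\right) \left(-1 - 7\right) = \left(2 + 15\right) + 2 \left(-7\right) \left(-8\right) = 17 + 112 = 129$)
$\left(S{\left(-177,7 \right)} - 21702\right) - 11444 = \left(129 - 21702\right) - 11444 = -21573 - 11444 = -33017$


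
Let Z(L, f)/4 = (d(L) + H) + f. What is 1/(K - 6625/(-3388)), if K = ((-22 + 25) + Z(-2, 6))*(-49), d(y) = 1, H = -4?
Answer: -3388/2483555 ≈ -0.0013642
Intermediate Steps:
Z(L, f) = -12 + 4*f (Z(L, f) = 4*((1 - 4) + f) = 4*(-3 + f) = -12 + 4*f)
K = -735 (K = ((-22 + 25) + (-12 + 4*6))*(-49) = (3 + (-12 + 24))*(-49) = (3 + 12)*(-49) = 15*(-49) = -735)
1/(K - 6625/(-3388)) = 1/(-735 - 6625/(-3388)) = 1/(-735 - 6625*(-1/3388)) = 1/(-735 + 6625/3388) = 1/(-2483555/3388) = -3388/2483555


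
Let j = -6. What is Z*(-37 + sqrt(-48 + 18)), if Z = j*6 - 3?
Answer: 1443 - 39*I*sqrt(30) ≈ 1443.0 - 213.61*I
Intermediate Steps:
Z = -39 (Z = -6*6 - 3 = -36 - 3 = -39)
Z*(-37 + sqrt(-48 + 18)) = -39*(-37 + sqrt(-48 + 18)) = -39*(-37 + sqrt(-30)) = -39*(-37 + I*sqrt(30)) = 1443 - 39*I*sqrt(30)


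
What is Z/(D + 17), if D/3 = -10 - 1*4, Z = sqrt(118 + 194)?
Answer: -2*sqrt(78)/25 ≈ -0.70654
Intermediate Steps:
Z = 2*sqrt(78) (Z = sqrt(312) = 2*sqrt(78) ≈ 17.664)
D = -42 (D = 3*(-10 - 1*4) = 3*(-10 - 4) = 3*(-14) = -42)
Z/(D + 17) = (2*sqrt(78))/(-42 + 17) = (2*sqrt(78))/(-25) = (2*sqrt(78))*(-1/25) = -2*sqrt(78)/25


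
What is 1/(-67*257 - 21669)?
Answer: -1/38888 ≈ -2.5715e-5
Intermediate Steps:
1/(-67*257 - 21669) = 1/(-17219 - 21669) = 1/(-38888) = -1/38888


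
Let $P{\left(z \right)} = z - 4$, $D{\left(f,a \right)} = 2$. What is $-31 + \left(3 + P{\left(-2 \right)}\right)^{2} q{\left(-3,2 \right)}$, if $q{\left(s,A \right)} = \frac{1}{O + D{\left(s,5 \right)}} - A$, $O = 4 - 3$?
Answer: $-46$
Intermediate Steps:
$O = 1$ ($O = 4 - 3 = 1$)
$q{\left(s,A \right)} = \frac{1}{3} - A$ ($q{\left(s,A \right)} = \frac{1}{1 + 2} - A = \frac{1}{3} - A$)
$P{\left(z \right)} = -4 + z$ ($P{\left(z \right)} = z - 4 = -4 + z$)
$-31 + \left(3 + P{\left(-2 \right)}\right)^{2} q{\left(-3,2 \right)} = -31 + \left(3 - 6\right)^{2} \left(\frac{1}{3} - 2\right) = -31 + \left(-3\right)^{2} \left(- \frac{5}{3}\right) = -31 + 9 \left(- \frac{5}{3}\right) = -31 - 15 = -46$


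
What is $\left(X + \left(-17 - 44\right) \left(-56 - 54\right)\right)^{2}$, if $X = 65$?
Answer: $45900625$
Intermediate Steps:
$\left(X + \left(-17 - 44\right) \left(-56 - 54\right)\right)^{2} = \left(65 + \left(-17 - 44\right) \left(-56 - 54\right)\right)^{2} = \left(65 - -6710\right)^{2} = \left(65 + 6710\right)^{2} = 6775^{2} = 45900625$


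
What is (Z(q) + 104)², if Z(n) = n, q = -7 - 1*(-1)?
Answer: 9604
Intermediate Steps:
q = -6 (q = -7 + 1 = -6)
(Z(q) + 104)² = (-6 + 104)² = 98² = 9604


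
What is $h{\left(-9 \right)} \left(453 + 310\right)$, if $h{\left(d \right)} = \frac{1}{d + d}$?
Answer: $- \frac{763}{18} \approx -42.389$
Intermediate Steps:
$h{\left(d \right)} = \frac{1}{2 d}$
$h{\left(-9 \right)} \left(453 + 310\right) = \frac{1}{2 \left(-9\right)} \left(453 + 310\right) = \frac{1}{2} \left(- \frac{1}{9}\right) 763 = \left(- \frac{1}{18}\right) 763 = - \frac{763}{18}$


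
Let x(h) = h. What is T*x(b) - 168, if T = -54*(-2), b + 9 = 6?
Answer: -492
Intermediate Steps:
b = -3 (b = -9 + 6 = -3)
T = 108
T*x(b) - 168 = 108*(-3) - 168 = -324 - 168 = -492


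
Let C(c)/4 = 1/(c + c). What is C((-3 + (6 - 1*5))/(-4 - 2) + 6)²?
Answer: 36/361 ≈ 0.099723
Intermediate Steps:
C(c) = 2/c (C(c) = 4/(c + c) = 4/((2*c)) = 4*(1/(2*c)) = 2/c)
C((-3 + (6 - 1*5))/(-4 - 2) + 6)² = (2/((-3 + (6 - 1*5))/(-4 - 2) + 6))² = (2/((-3 + (6 - 5))/(-6) + 6))² = (2/((-3 + 1)*(-⅙) + 6))² = (2/(-2*(-⅙) + 6))² = (2/(⅓ + 6))² = (2/(19/3))² = (2*(3/19))² = (6/19)² = 36/361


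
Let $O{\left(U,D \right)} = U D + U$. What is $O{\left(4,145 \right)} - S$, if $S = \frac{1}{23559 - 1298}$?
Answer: $\frac{13000423}{22261} \approx 584.0$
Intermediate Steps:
$O{\left(U,D \right)} = U + D U$ ($O{\left(U,D \right)} = D U + U = U + D U$)
$S = \frac{1}{22261} \approx 4.4922 \cdot 10^{-5}$
$O{\left(4,145 \right)} - S = 4 \left(1 + 145\right) - \frac{1}{22261} = 4 \cdot 146 - \frac{1}{22261} = 584 - \frac{1}{22261} = \frac{13000423}{22261}$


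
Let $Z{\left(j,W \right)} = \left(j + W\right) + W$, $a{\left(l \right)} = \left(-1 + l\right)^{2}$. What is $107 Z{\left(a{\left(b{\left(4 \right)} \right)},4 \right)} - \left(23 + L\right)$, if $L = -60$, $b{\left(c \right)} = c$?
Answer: $1856$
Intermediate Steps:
$Z{\left(j,W \right)} = j + 2 W$ ($Z{\left(j,W \right)} = \left(W + j\right) + W = j + 2 W$)
$107 Z{\left(a{\left(b{\left(4 \right)} \right)},4 \right)} - \left(23 + L\right) = 107 \left(\left(-1 + 4\right)^{2} + 2 \cdot 4\right) - -37 = 107 \left(3^{2} + 8\right) + \left(-23 + 60\right) = 107 \left(9 + 8\right) + 37 = 107 \cdot 17 + 37 = 1819 + 37 = 1856$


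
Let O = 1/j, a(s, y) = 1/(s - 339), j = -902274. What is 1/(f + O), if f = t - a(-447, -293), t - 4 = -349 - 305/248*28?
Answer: -3664134714/1390298070487 ≈ -0.0026355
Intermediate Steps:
a(s, y) = 1/(-339 + s)
t = -23525/62 (t = 4 + (-349 - 305/248*28) = 4 + (-349 - 2135/62) = 4 - 23773/62 = -23525/62 ≈ -379.44)
O = -1/902274 (O = 1/(-902274) = -1/902274 ≈ -1.1083e-6)
f = -4622647/12183 (f = -23525/62 - 1/(-339 - 447) = -23525/62 - 1/(-786) = -23525/62 - 1*(-1/786) = -23525/62 + 1/786 = -4622647/12183 ≈ -379.43)
1/(f + O) = 1/(-4622647/12183 - 1/902274) = 1/(-1390298070487/3664134714) = -3664134714/1390298070487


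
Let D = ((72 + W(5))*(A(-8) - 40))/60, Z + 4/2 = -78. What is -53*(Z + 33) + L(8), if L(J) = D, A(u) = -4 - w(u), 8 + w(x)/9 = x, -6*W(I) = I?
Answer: 46973/18 ≈ 2609.6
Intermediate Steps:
Z = -80 (Z = -2 - 78 = -80)
W(I) = -I/6
w(x) = -72 + 9*x
A(u) = 68 - 9*u (A(u) = -4 - (-72 + 9*u) = -4 + (72 - 9*u) = 68 - 9*u)
D = 2135/18 (D = ((72 - 1/6*5)*((68 - 9*(-8)) - 40))/60 = ((72 - 5/6)*((68 + 72) - 40))*(1/60) = (427*(140 - 40)/6)*(1/60) = ((427/6)*100)*(1/60) = (21350/3)*(1/60) = 2135/18 ≈ 118.61)
L(J) = 2135/18
-53*(Z + 33) + L(8) = -53*(-80 + 33) + 2135/18 = -53*(-47) + 2135/18 = 2491 + 2135/18 = 46973/18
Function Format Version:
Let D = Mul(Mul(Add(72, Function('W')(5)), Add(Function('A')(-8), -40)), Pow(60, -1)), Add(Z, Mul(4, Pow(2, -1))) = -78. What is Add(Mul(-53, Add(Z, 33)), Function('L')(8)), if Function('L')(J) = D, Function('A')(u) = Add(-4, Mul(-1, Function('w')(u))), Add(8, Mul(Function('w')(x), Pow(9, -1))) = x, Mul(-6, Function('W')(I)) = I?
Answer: Rational(46973, 18) ≈ 2609.6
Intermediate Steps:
Z = -80 (Z = Add(-2, -78) = -80)
Function('W')(I) = Mul(Rational(-1, 6), I)
Function('w')(x) = Add(-72, Mul(9, x))
Function('A')(u) = Add(68, Mul(-9, u)) (Function('A')(u) = Add(-4, Mul(-1, Add(-72, Mul(9, u)))) = Add(-4, Add(72, Mul(-9, u))) = Add(68, Mul(-9, u)))
D = Rational(2135, 18) (D = Mul(Mul(Add(72, Mul(Rational(-1, 6), 5)), Add(Add(68, Mul(-9, -8)), -40)), Pow(60, -1)) = Mul(Mul(Add(72, Rational(-5, 6)), Add(Add(68, 72), -40)), Rational(1, 60)) = Mul(Mul(Rational(427, 6), Add(140, -40)), Rational(1, 60)) = Mul(Mul(Rational(427, 6), 100), Rational(1, 60)) = Mul(Rational(21350, 3), Rational(1, 60)) = Rational(2135, 18) ≈ 118.61)
Function('L')(J) = Rational(2135, 18)
Add(Mul(-53, Add(Z, 33)), Function('L')(8)) = Add(Mul(-53, Add(-80, 33)), Rational(2135, 18)) = Add(Mul(-53, -47), Rational(2135, 18)) = Add(2491, Rational(2135, 18)) = Rational(46973, 18)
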